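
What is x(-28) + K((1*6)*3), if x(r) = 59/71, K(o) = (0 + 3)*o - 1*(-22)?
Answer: 5455/71 ≈ 76.831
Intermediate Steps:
K(o) = 22 + 3*o (K(o) = 3*o + 22 = 22 + 3*o)
x(r) = 59/71 (x(r) = 59*(1/71) = 59/71)
x(-28) + K((1*6)*3) = 59/71 + (22 + 3*((1*6)*3)) = 59/71 + (22 + 3*(6*3)) = 59/71 + (22 + 3*18) = 59/71 + (22 + 54) = 59/71 + 76 = 5455/71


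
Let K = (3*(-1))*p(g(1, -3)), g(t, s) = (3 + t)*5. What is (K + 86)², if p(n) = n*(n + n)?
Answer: 5354596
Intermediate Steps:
g(t, s) = 15 + 5*t
p(n) = 2*n² (p(n) = n*(2*n) = 2*n²)
K = -2400 (K = (3*(-1))*(2*(15 + 5*1)²) = -6*(15 + 5)² = -6*20² = -6*400 = -3*800 = -2400)
(K + 86)² = (-2400 + 86)² = (-2314)² = 5354596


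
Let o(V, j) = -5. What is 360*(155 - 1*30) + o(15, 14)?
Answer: 44995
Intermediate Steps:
360*(155 - 1*30) + o(15, 14) = 360*(155 - 1*30) - 5 = 360*(155 - 30) - 5 = 360*125 - 5 = 45000 - 5 = 44995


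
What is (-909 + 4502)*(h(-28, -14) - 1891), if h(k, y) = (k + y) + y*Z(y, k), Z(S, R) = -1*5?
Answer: -6693759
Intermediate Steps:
Z(S, R) = -5
h(k, y) = k - 4*y (h(k, y) = (k + y) + y*(-5) = (k + y) - 5*y = k - 4*y)
(-909 + 4502)*(h(-28, -14) - 1891) = (-909 + 4502)*((-28 - 4*(-14)) - 1891) = 3593*((-28 + 56) - 1891) = 3593*(28 - 1891) = 3593*(-1863) = -6693759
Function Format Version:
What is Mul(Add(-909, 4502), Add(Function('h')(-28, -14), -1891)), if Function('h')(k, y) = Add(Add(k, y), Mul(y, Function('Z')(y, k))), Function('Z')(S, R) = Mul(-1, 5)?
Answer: -6693759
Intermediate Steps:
Function('Z')(S, R) = -5
Function('h')(k, y) = Add(k, Mul(-4, y)) (Function('h')(k, y) = Add(Add(k, y), Mul(y, -5)) = Add(Add(k, y), Mul(-5, y)) = Add(k, Mul(-4, y)))
Mul(Add(-909, 4502), Add(Function('h')(-28, -14), -1891)) = Mul(Add(-909, 4502), Add(Add(-28, Mul(-4, -14)), -1891)) = Mul(3593, Add(Add(-28, 56), -1891)) = Mul(3593, Add(28, -1891)) = Mul(3593, -1863) = -6693759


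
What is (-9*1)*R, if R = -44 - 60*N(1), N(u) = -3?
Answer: -1224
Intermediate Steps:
R = 136 (R = -44 - 60*(-3) = -44 + 180 = 136)
(-9*1)*R = -9*1*136 = -9*136 = -1224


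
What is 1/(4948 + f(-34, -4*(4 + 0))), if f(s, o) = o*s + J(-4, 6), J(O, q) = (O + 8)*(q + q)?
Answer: 1/5540 ≈ 0.00018051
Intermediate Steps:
J(O, q) = 2*q*(8 + O) (J(O, q) = (8 + O)*(2*q) = 2*q*(8 + O))
f(s, o) = 48 + o*s (f(s, o) = o*s + 2*6*(8 - 4) = o*s + 2*6*4 = o*s + 48 = 48 + o*s)
1/(4948 + f(-34, -4*(4 + 0))) = 1/(4948 + (48 - 4*(4 + 0)*(-34))) = 1/(4948 + (48 - 4*4*(-34))) = 1/(4948 + (48 - 16*(-34))) = 1/(4948 + (48 + 544)) = 1/(4948 + 592) = 1/5540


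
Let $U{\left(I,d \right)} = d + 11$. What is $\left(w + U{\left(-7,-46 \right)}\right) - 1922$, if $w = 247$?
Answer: $-1710$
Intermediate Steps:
$U{\left(I,d \right)} = 11 + d$
$\left(w + U{\left(-7,-46 \right)}\right) - 1922 = \left(247 + \left(11 - 46\right)\right) - 1922 = \left(247 - 35\right) - 1922 = 212 - 1922 = -1710$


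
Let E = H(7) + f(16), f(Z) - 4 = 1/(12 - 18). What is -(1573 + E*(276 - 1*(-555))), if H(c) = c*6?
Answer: -79321/2 ≈ -39661.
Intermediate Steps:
H(c) = 6*c
f(Z) = 23/6 (f(Z) = 4 + 1/(12 - 18) = 4 + 1/(-6) = 4 - ⅙ = 23/6)
E = 275/6 (E = 6*7 + 23/6 = 42 + 23/6 = 275/6 ≈ 45.833)
-(1573 + E*(276 - 1*(-555))) = -(1573 + 275*(276 - 1*(-555))/6) = -(1573 + 275*(276 + 555)/6) = -(1573 + (275/6)*831) = -(1573 + 76175/2) = -1*79321/2 = -79321/2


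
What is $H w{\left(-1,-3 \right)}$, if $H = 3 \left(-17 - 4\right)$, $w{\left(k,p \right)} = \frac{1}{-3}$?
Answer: $21$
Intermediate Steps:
$w{\left(k,p \right)} = - \frac{1}{3}$
$H = -63$ ($H = 3 \left(-21\right) = -63$)
$H w{\left(-1,-3 \right)} = \left(-63\right) \left(- \frac{1}{3}\right) = 21$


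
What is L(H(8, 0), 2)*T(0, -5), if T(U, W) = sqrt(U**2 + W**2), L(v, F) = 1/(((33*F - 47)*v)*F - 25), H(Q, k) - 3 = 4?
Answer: 5/241 ≈ 0.020747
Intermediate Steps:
H(Q, k) = 7 (H(Q, k) = 3 + 4 = 7)
L(v, F) = 1/(-25 + F*v*(-47 + 33*F)) (L(v, F) = 1/(((-47 + 33*F)*v)*F - 25) = 1/((v*(-47 + 33*F))*F - 25) = 1/(F*v*(-47 + 33*F) - 25) = 1/(-25 + F*v*(-47 + 33*F)))
L(H(8, 0), 2)*T(0, -5) = sqrt(0**2 + (-5)**2)/(-25 - 47*2*7 + 33*7*2**2) = sqrt(0 + 25)/(-25 - 658 + 33*7*4) = sqrt(25)/(-25 - 658 + 924) = 5/241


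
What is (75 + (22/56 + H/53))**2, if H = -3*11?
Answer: 12311899681/2202256 ≈ 5590.6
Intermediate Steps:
H = -33
(75 + (22/56 + H/53))**2 = (75 + (22/56 - 33/53))**2 = (75 + (22*(1/56) - 33*1/53))**2 = (75 + (11/28 - 33/53))**2 = (75 - 341/1484)**2 = (110959/1484)**2 = 12311899681/2202256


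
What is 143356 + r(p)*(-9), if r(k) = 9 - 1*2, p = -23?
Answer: 143293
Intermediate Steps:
r(k) = 7 (r(k) = 9 - 2 = 7)
143356 + r(p)*(-9) = 143356 + 7*(-9) = 143356 - 63 = 143293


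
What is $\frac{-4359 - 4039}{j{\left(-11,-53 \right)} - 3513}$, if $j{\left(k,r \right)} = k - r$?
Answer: $\frac{646}{267} \approx 2.4195$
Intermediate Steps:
$\frac{-4359 - 4039}{j{\left(-11,-53 \right)} - 3513} = \frac{-4359 - 4039}{\left(-11 - -53\right) - 3513} = - \frac{8398}{\left(-11 + 53\right) - 3513} = - \frac{8398}{42 - 3513} = - \frac{8398}{-3471} = \left(-8398\right) \left(- \frac{1}{3471}\right) = \frac{646}{267}$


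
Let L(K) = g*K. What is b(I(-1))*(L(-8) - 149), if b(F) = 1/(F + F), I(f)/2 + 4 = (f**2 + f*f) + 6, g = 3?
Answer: -173/16 ≈ -10.813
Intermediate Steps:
I(f) = 4 + 4*f**2 (I(f) = -8 + 2*((f**2 + f*f) + 6) = -8 + 2*((f**2 + f**2) + 6) = -8 + 2*(2*f**2 + 6) = -8 + 2*(6 + 2*f**2) = -8 + (12 + 4*f**2) = 4 + 4*f**2)
b(F) = 1/(2*F)
L(K) = 3*K
b(I(-1))*(L(-8) - 149) = (1/(2*(4 + 4*(-1)**2)))*(3*(-8) - 149) = (1/(2*(4 + 4*1)))*(-24 - 149) = (1/(2*(4 + 4)))*(-173) = ((1/2)/8)*(-173) = ((1/2)*(1/8))*(-173) = (1/16)*(-173) = -173/16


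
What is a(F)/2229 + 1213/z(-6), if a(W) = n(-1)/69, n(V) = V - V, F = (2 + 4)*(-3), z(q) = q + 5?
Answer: -1213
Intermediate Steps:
z(q) = 5 + q
F = -18 (F = 6*(-3) = -18)
n(V) = 0
a(W) = 0 (a(W) = 0/69 = 0*(1/69) = 0)
a(F)/2229 + 1213/z(-6) = 0/2229 + 1213/(5 - 6) = 0*(1/2229) + 1213/(-1) = 0 + 1213*(-1) = 0 - 1213 = -1213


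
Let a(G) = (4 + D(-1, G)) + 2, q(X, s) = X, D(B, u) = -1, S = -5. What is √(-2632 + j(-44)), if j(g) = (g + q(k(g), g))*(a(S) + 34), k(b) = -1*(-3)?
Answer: I*√4231 ≈ 65.046*I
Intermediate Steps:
k(b) = 3
a(G) = 5 (a(G) = (4 - 1) + 2 = 3 + 2 = 5)
j(g) = 117 + 39*g (j(g) = (g + 3)*(5 + 34) = (3 + g)*39 = 117 + 39*g)
√(-2632 + j(-44)) = √(-2632 + (117 + 39*(-44))) = √(-2632 + (117 - 1716)) = √(-2632 - 1599) = √(-4231) = I*√4231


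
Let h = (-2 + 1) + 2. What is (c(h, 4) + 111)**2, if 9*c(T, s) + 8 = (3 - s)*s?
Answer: 108241/9 ≈ 12027.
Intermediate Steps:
h = 1 (h = -1 + 2 = 1)
c(T, s) = -8/9 + s*(3 - s)/9 (c(T, s) = -8/9 + ((3 - s)*s)/9 = -8/9 + (s*(3 - s))/9 = -8/9 + s*(3 - s)/9)
(c(h, 4) + 111)**2 = ((-8/9 - 1/9*4**2 + (1/3)*4) + 111)**2 = ((-8/9 - 1/9*16 + 4/3) + 111)**2 = ((-8/9 - 16/9 + 4/3) + 111)**2 = (-4/3 + 111)**2 = (329/3)**2 = 108241/9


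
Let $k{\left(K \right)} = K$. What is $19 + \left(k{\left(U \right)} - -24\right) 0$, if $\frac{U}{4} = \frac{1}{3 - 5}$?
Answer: $19$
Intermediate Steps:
$U = -2$ ($U = \frac{4}{3 - 5} = \frac{4}{-2} = 4 \left(- \frac{1}{2}\right) = -2$)
$19 + \left(k{\left(U \right)} - -24\right) 0 = 19 + \left(-2 - -24\right) 0 = 19 + \left(-2 + 24\right) 0 = 19 + 22 \cdot 0 = 19 + 0 = 19$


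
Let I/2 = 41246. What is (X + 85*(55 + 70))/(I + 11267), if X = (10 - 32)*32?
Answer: 3307/31253 ≈ 0.10581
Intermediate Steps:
I = 82492 (I = 2*41246 = 82492)
X = -704 (X = -22*32 = -704)
(X + 85*(55 + 70))/(I + 11267) = (-704 + 85*(55 + 70))/(82492 + 11267) = (-704 + 85*125)/93759 = (-704 + 10625)*(1/93759) = 9921*(1/93759) = 3307/31253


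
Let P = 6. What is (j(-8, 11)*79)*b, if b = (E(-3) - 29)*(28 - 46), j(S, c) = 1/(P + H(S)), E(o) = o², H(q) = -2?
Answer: 7110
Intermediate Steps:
j(S, c) = ¼ (j(S, c) = 1/(6 - 2) = 1/4 = ¼)
b = 360 (b = ((-3)² - 29)*(28 - 46) = (9 - 29)*(-18) = -20*(-18) = 360)
(j(-8, 11)*79)*b = ((¼)*79)*360 = (79/4)*360 = 7110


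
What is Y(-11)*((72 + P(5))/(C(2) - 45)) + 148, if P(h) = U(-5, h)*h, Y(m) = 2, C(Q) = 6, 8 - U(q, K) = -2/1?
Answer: 5528/39 ≈ 141.74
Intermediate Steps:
U(q, K) = 10 (U(q, K) = 8 - (-2)/1 = 8 - (-2) = 8 - 1*(-2) = 8 + 2 = 10)
P(h) = 10*h
Y(-11)*((72 + P(5))/(C(2) - 45)) + 148 = 2*((72 + 10*5)/(6 - 45)) + 148 = 2*((72 + 50)/(-39)) + 148 = 2*(122*(-1/39)) + 148 = 2*(-122/39) + 148 = -244/39 + 148 = 5528/39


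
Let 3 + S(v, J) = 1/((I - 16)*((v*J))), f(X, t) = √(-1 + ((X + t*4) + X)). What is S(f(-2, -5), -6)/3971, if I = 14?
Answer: -3/3971 - I/238260 ≈ -0.00075548 - 4.1971e-6*I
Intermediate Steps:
f(X, t) = √(-1 + 2*X + 4*t) (f(X, t) = √(-1 + ((X + 4*t) + X)) = √(-1 + (2*X + 4*t)) = √(-1 + 2*X + 4*t))
S(v, J) = -3 - 1/(2*J*v) (S(v, J) = -3 + 1/((14 - 16)*((v*J))) = -3 + 1/((-2)*((J*v))) = -3 - 1/(2*J*v))
S(f(-2, -5), -6)/3971 = (-3 - ½/(-6*√(-1 + 2*(-2) + 4*(-5))))/3971 = (-3 - ½*(-⅙)/√(-1 - 4 - 20))*(1/3971) = (-3 - ½*(-⅙)/√(-25))*(1/3971) = (-3 - ½*(-⅙)/5*I)*(1/3971) = (-3 - ½*(-⅙)*(-I/5))*(1/3971) = (-3 - I/60)*(1/3971) = -3/3971 - I/238260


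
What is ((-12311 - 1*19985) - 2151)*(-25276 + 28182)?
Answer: -100102982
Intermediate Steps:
((-12311 - 1*19985) - 2151)*(-25276 + 28182) = ((-12311 - 19985) - 2151)*2906 = (-32296 - 2151)*2906 = -34447*2906 = -100102982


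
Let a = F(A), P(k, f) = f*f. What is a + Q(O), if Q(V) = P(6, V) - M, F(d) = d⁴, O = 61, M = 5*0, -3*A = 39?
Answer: 32282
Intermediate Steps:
A = -13 (A = -⅓*39 = -13)
P(k, f) = f²
M = 0
a = 28561 (a = (-13)⁴ = 28561)
Q(V) = V² (Q(V) = V² - 1*0 = V² + 0 = V²)
a + Q(O) = 28561 + 61² = 28561 + 3721 = 32282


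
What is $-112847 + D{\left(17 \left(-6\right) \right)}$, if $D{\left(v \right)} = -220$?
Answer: $-113067$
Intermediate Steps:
$-112847 + D{\left(17 \left(-6\right) \right)} = -112847 - 220 = -113067$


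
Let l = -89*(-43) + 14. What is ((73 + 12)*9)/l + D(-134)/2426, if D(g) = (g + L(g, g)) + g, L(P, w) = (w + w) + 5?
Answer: -183681/9318266 ≈ -0.019712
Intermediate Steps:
L(P, w) = 5 + 2*w (L(P, w) = 2*w + 5 = 5 + 2*w)
l = 3841 (l = 3827 + 14 = 3841)
D(g) = 5 + 4*g (D(g) = (g + (5 + 2*g)) + g = (5 + 3*g) + g = 5 + 4*g)
((73 + 12)*9)/l + D(-134)/2426 = ((73 + 12)*9)/3841 + (5 + 4*(-134))/2426 = (85*9)*(1/3841) + (5 - 536)*(1/2426) = 765*(1/3841) - 531*1/2426 = 765/3841 - 531/2426 = -183681/9318266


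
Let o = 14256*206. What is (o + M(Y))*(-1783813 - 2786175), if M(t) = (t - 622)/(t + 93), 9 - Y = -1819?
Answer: -25781455055687256/1921 ≈ -1.3421e+13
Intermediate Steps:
Y = 1828 (Y = 9 - 1*(-1819) = 9 + 1819 = 1828)
M(t) = (-622 + t)/(93 + t)
o = 2936736
(o + M(Y))*(-1783813 - 2786175) = (2936736 + (-622 + 1828)/(93 + 1828))*(-1783813 - 2786175) = (2936736 + 1206/1921)*(-4569988) = (5641471062/1921)*(-4569988) = -25781455055687256/1921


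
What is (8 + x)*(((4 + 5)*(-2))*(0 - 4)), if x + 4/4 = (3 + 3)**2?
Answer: 3096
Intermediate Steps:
x = 35 (x = -1 + (3 + 3)**2 = -1 + 6**2 = -1 + 36 = 35)
(8 + x)*(((4 + 5)*(-2))*(0 - 4)) = (8 + 35)*(((4 + 5)*(-2))*(0 - 4)) = 43*((9*(-2))*(-4)) = 43*(-18*(-4)) = 43*72 = 3096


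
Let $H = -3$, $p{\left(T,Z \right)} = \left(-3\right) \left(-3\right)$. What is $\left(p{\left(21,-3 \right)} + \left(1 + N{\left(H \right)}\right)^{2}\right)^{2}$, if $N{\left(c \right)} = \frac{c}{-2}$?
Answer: $\frac{3721}{16} \approx 232.56$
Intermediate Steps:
$p{\left(T,Z \right)} = 9$
$N{\left(c \right)} = - \frac{c}{2}$ ($N{\left(c \right)} = c \left(- \frac{1}{2}\right) = - \frac{c}{2}$)
$\left(p{\left(21,-3 \right)} + \left(1 + N{\left(H \right)}\right)^{2}\right)^{2} = \left(9 + \left(1 - - \frac{3}{2}\right)^{2}\right)^{2} = \left(9 + \left(1 + \frac{3}{2}\right)^{2}\right)^{2} = \left(9 + \left(\frac{5}{2}\right)^{2}\right)^{2} = \left(9 + \frac{25}{4}\right)^{2} = \left(\frac{61}{4}\right)^{2} = \frac{3721}{16}$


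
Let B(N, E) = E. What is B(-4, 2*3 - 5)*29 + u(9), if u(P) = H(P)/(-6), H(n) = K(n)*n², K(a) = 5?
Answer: -77/2 ≈ -38.500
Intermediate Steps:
H(n) = 5*n²
u(P) = -5*P²/6 (u(P) = (5*P²)/(-6) = (5*P²)*(-⅙) = -5*P²/6)
B(-4, 2*3 - 5)*29 + u(9) = (2*3 - 5)*29 - ⅚*9² = (6 - 5)*29 - ⅚*81 = 1*29 - 135/2 = 29 - 135/2 = -77/2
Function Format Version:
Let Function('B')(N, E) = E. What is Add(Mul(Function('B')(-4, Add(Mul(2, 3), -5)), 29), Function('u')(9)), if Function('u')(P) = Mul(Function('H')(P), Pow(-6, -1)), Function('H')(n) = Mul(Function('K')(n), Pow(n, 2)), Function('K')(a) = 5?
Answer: Rational(-77, 2) ≈ -38.500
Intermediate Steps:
Function('H')(n) = Mul(5, Pow(n, 2))
Function('u')(P) = Mul(Rational(-5, 6), Pow(P, 2)) (Function('u')(P) = Mul(Mul(5, Pow(P, 2)), Pow(-6, -1)) = Mul(Mul(5, Pow(P, 2)), Rational(-1, 6)) = Mul(Rational(-5, 6), Pow(P, 2)))
Add(Mul(Function('B')(-4, Add(Mul(2, 3), -5)), 29), Function('u')(9)) = Add(Mul(Add(Mul(2, 3), -5), 29), Mul(Rational(-5, 6), Pow(9, 2))) = Add(Mul(Add(6, -5), 29), Mul(Rational(-5, 6), 81)) = Add(Mul(1, 29), Rational(-135, 2)) = Add(29, Rational(-135, 2)) = Rational(-77, 2)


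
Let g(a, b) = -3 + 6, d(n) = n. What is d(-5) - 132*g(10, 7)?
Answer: -401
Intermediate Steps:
g(a, b) = 3
d(-5) - 132*g(10, 7) = -5 - 132*3 = -5 - 396 = -401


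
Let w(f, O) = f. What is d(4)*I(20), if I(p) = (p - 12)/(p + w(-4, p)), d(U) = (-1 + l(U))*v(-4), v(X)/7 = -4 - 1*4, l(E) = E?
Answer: -84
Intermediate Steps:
v(X) = -56 (v(X) = 7*(-4 - 1*4) = 7*(-4 - 4) = 7*(-8) = -56)
d(U) = 56 - 56*U (d(U) = (-1 + U)*(-56) = 56 - 56*U)
I(p) = (-12 + p)/(-4 + p) (I(p) = (p - 12)/(p - 4) = (-12 + p)/(-4 + p))
d(4)*I(20) = (56 - 56*4)*((-12 + 20)/(-4 + 20)) = (56 - 224)*(8/16) = -21*8/2 = -168*1/2 = -84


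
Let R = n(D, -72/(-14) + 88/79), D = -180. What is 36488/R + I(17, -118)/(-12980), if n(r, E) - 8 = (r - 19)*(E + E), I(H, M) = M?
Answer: -69318512/4718505 ≈ -14.691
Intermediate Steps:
n(r, E) = 8 + 2*E*(-19 + r) (n(r, E) = 8 + (r - 19)*(E + E) = 8 + (-19 + r)*(2*E) = 8 + 2*E*(-19 + r))
R = -1372656/553 (R = 8 - 38*(-72/(-14) + 88/79) + 2*(-72/(-14) + 88/79)*(-180) = 8 - 38*(-72*(-1/14) + 88*(1/79)) + 2*(-72*(-1/14) + 88*(1/79))*(-180) = 8 - 38*(36/7 + 88/79) + 2*(36/7 + 88/79)*(-180) = 8 - 38*3460/553 + 2*(3460/553)*(-180) = 8 - 131480/553 - 1245600/553 = -1372656/553 ≈ -2482.2)
36488/R + I(17, -118)/(-12980) = 36488/(-1372656/553) - 118/(-12980) = 36488*(-553/1372656) - 118*(-1/12980) = -2522233/171582 + 1/110 = -69318512/4718505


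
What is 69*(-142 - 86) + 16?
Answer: -15716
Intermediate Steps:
69*(-142 - 86) + 16 = 69*(-228) + 16 = -15732 + 16 = -15716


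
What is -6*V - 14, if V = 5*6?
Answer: -194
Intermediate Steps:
V = 30
-6*V - 14 = -6*30 - 14 = -180 - 14 = -194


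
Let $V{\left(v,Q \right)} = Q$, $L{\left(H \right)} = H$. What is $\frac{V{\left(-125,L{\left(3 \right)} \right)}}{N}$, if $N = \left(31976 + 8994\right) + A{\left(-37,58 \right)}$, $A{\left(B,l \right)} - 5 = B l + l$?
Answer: $\frac{3}{38887} \approx 7.7147 \cdot 10^{-5}$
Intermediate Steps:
$A{\left(B,l \right)} = 5 + l + B l$ ($A{\left(B,l \right)} = 5 + \left(B l + l\right) = 5 + \left(l + B l\right) = 5 + l + B l$)
$N = 38887$ ($N = \left(31976 + 8994\right) + \left(5 + 58 - 2146\right) = 40970 + \left(5 + 58 - 2146\right) = 40970 - 2083 = 38887$)
$\frac{V{\left(-125,L{\left(3 \right)} \right)}}{N} = \frac{3}{38887}$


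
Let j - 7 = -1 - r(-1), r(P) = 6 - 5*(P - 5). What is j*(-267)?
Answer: 8010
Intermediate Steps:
r(P) = 31 - 5*P (r(P) = 6 - 5*(-5 + P) = 6 + (25 - 5*P) = 31 - 5*P)
j = -30 (j = 7 + (-1 - (31 - 5*(-1))) = 7 + (-1 - (31 + 5)) = 7 + (-1 - 1*36) = 7 + (-1 - 36) = 7 - 37 = -30)
j*(-267) = -30*(-267) = 8010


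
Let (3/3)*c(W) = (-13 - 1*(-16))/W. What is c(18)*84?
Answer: 14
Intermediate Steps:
c(W) = 3/W (c(W) = (-13 - 1*(-16))/W = (-13 + 16)/W = 3/W)
c(18)*84 = (3/18)*84 = (3*(1/18))*84 = (1/6)*84 = 14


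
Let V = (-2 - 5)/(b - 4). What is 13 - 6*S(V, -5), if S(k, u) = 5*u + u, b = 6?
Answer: 193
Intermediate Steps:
V = -7/2 (V = (-2 - 5)/(6 - 4) = -7/2 ≈ -3.5000)
S(k, u) = 6*u
13 - 6*S(V, -5) = 13 - 36*(-5) = 13 - 6*(-30) = 13 + 180 = 193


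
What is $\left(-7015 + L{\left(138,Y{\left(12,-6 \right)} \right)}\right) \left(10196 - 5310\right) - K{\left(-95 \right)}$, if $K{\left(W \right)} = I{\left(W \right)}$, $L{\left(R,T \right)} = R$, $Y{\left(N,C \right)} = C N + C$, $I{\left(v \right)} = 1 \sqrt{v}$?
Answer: $-33601022 - i \sqrt{95} \approx -3.3601 \cdot 10^{7} - 9.7468 i$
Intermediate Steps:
$I{\left(v \right)} = \sqrt{v}$
$Y{\left(N,C \right)} = C + C N$
$K{\left(W \right)} = \sqrt{W}$
$\left(-7015 + L{\left(138,Y{\left(12,-6 \right)} \right)}\right) \left(10196 - 5310\right) - K{\left(-95 \right)} = \left(-7015 + 138\right) \left(10196 - 5310\right) - \sqrt{-95} = \left(-6877\right) 4886 - i \sqrt{95} = -33601022 - i \sqrt{95}$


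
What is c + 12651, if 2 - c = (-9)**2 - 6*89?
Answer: 13106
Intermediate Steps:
c = 455 (c = 2 - ((-9)**2 - 6*89) = 2 - (81 - 534) = 2 - 1*(-453) = 2 + 453 = 455)
c + 12651 = 455 + 12651 = 13106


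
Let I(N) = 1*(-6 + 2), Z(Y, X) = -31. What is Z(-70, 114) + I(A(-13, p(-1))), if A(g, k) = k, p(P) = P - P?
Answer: -35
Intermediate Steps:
p(P) = 0
I(N) = -4 (I(N) = 1*(-4) = -4)
Z(-70, 114) + I(A(-13, p(-1))) = -31 - 4 = -35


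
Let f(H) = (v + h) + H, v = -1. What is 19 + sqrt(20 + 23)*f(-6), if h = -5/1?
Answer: 19 - 12*sqrt(43) ≈ -59.689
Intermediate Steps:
h = -5 (h = -5*1 = -5)
f(H) = -6 + H (f(H) = (-1 - 5) + H = -6 + H)
19 + sqrt(20 + 23)*f(-6) = 19 + sqrt(20 + 23)*(-6 - 6) = 19 + sqrt(43)*(-12) = 19 - 12*sqrt(43)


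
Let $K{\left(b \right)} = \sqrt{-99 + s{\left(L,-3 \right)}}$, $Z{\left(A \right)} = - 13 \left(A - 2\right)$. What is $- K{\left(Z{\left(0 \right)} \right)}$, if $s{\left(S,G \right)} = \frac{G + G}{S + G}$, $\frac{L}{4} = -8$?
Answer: $- \frac{i \sqrt{121065}}{35} \approx - 9.9413 i$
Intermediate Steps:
$L = -32$ ($L = 4 \left(-8\right) = -32$)
$s{\left(S,G \right)} = \frac{2 G}{G + S}$
$Z{\left(A \right)} = 26 - 13 A$ ($Z{\left(A \right)} = - 13 \left(-2 + A\right) = 26 - 13 A$)
$K{\left(b \right)} = \frac{i \sqrt{121065}}{35}$ ($K{\left(b \right)} = \sqrt{-99 + 2 \left(-3\right) \frac{1}{-3 - 32}} = \sqrt{-99 + 2 \left(-3\right) \frac{1}{-35}} = \sqrt{-99 + 2 \left(-3\right) \left(- \frac{1}{35}\right)} = \sqrt{-99 + \frac{6}{35}} = \sqrt{- \frac{3459}{35}} = \frac{i \sqrt{121065}}{35}$)
$- K{\left(Z{\left(0 \right)} \right)} = - \frac{i \sqrt{121065}}{35}$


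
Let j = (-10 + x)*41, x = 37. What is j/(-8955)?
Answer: -123/995 ≈ -0.12362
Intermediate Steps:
j = 1107 (j = (-10 + 37)*41 = 27*41 = 1107)
j/(-8955) = 1107/(-8955) = 1107*(-1/8955) = -123/995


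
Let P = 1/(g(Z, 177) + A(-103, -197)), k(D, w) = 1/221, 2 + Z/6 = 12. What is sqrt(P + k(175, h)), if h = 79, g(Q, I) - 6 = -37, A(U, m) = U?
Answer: I*sqrt(2576418)/29614 ≈ 0.054201*I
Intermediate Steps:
Z = 60 (Z = -12 + 6*12 = -12 + 72 = 60)
g(Q, I) = -31 (g(Q, I) = 6 - 37 = -31)
k(D, w) = 1/221
P = -1/134 (P = 1/(-31 - 103) = 1/(-134) = -1/134 ≈ -0.0074627)
sqrt(P + k(175, h)) = sqrt(-1/134 + 1/221) = sqrt(-87/29614) = I*sqrt(2576418)/29614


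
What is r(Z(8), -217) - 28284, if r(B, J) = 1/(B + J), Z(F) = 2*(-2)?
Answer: -6250765/221 ≈ -28284.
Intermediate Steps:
Z(F) = -4
r(Z(8), -217) - 28284 = 1/(-4 - 217) - 28284 = 1/(-221) - 28284 = -1/221 - 28284 = -6250765/221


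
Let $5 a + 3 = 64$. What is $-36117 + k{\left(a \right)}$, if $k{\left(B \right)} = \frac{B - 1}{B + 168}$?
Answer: $- \frac{32541361}{901} \approx -36117.0$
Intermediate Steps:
$a = \frac{61}{5}$ ($a = - \frac{3}{5} + \frac{1}{5} \cdot 64 = - \frac{3}{5} + \frac{64}{5} = \frac{61}{5} \approx 12.2$)
$k{\left(B \right)} = \frac{-1 + B}{168 + B}$
$-36117 + k{\left(a \right)} = -36117 + \frac{-1 + \frac{61}{5}}{168 + \frac{61}{5}} = -36117 + \frac{1}{\frac{901}{5}} \cdot \frac{56}{5} = -36117 + \frac{5}{901} \cdot \frac{56}{5} = -36117 + \frac{56}{901} = - \frac{32541361}{901}$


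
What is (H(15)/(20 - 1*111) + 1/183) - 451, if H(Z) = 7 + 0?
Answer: -1073099/2379 ≈ -451.07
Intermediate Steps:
H(Z) = 7
(H(15)/(20 - 1*111) + 1/183) - 451 = (7/(20 - 1*111) + 1/183) - 451 = (7/(20 - 111) + 1*(1/183)) - 451 = (7/(-91) + 1/183) - 451 = (7*(-1/91) + 1/183) - 451 = (-1/13 + 1/183) - 451 = -170/2379 - 451 = -1073099/2379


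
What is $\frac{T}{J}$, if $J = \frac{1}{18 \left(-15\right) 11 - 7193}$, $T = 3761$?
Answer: $-38223043$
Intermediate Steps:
$J = - \frac{1}{10163}$ ($J = \frac{1}{\left(-270\right) 11 - 7193} = \frac{1}{-2970 - 7193} = \frac{1}{-10163} = - \frac{1}{10163} \approx -9.8396 \cdot 10^{-5}$)
$\frac{T}{J} = \frac{3761}{- \frac{1}{10163}} = 3761 \left(-10163\right) = -38223043$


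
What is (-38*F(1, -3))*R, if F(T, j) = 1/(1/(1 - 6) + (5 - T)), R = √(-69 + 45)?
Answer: -20*I*√6 ≈ -48.99*I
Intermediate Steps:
R = 2*I*√6 (R = √(-24) = 2*I*√6 ≈ 4.899*I)
F(T, j) = 1/(24/5 - T) (F(T, j) = 1/(1/(-5) + (5 - T)) = 1/(-⅕ + (5 - T)) = 1/(24/5 - T))
(-38*F(1, -3))*R = (-(-190)/(-24 + 5*1))*(2*I*√6) = (-(-190)/(-24 + 5))*(2*I*√6) = (-(-190)/(-19))*(2*I*√6) = (-(-190)*(-1)/19)*(2*I*√6) = (-38*5/19)*(2*I*√6) = -20*I*√6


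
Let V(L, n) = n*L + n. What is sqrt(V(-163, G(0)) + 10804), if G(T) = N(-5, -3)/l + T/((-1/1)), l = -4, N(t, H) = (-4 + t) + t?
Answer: sqrt(10237) ≈ 101.18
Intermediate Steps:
N(t, H) = -4 + 2*t
G(T) = 7/2 - T (G(T) = (-4 + 2*(-5))/(-4) + T/((-1/1)) = (-4 - 10)*(-1/4) + T/((-1*1)) = -14*(-1/4) + T/(-1) = 7/2 + T*(-1) = 7/2 - T)
V(L, n) = n + L*n (V(L, n) = L*n + n = n + L*n)
sqrt(V(-163, G(0)) + 10804) = sqrt((7/2 - 1*0)*(1 - 163) + 10804) = sqrt((7/2 + 0)*(-162) + 10804) = sqrt((7/2)*(-162) + 10804) = sqrt(-567 + 10804) = sqrt(10237)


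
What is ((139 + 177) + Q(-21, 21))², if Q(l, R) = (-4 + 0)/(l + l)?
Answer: 44063044/441 ≈ 99916.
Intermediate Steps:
Q(l, R) = -2/l (Q(l, R) = -4*1/(2*l) = -2/l)
((139 + 177) + Q(-21, 21))² = ((139 + 177) - 2/(-21))² = (316 - 2*(-1/21))² = (316 + 2/21)² = (6638/21)² = 44063044/441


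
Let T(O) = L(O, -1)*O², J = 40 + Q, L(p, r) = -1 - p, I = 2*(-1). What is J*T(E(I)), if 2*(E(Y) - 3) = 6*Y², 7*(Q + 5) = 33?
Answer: -1000800/7 ≈ -1.4297e+5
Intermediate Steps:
Q = -2/7 (Q = -5 + (⅐)*33 = -5 + 33/7 = -2/7 ≈ -0.28571)
I = -2
J = 278/7 (J = 40 - 2/7 = 278/7 ≈ 39.714)
E(Y) = 3 + 3*Y² (E(Y) = 3 + (6*Y²)/2 = 3 + 3*Y²)
T(O) = O²*(-1 - O) (T(O) = (-1 - O)*O² = O²*(-1 - O))
J*T(E(I)) = 278*((3 + 3*(-2)²)²*(-1 - (3 + 3*(-2)²)))/7 = 278*((3 + 3*4)²*(-1 - (3 + 3*4)))/7 = 278*((3 + 12)²*(-1 - (3 + 12)))/7 = 278*(15²*(-1 - 1*15))/7 = 278*(225*(-1 - 15))/7 = 278*(225*(-16))/7 = (278/7)*(-3600) = -1000800/7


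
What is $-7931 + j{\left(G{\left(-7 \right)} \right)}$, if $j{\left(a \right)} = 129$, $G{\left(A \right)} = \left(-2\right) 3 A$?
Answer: $-7802$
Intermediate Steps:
$G{\left(A \right)} = - 6 A$
$-7931 + j{\left(G{\left(-7 \right)} \right)} = -7931 + 129 = -7802$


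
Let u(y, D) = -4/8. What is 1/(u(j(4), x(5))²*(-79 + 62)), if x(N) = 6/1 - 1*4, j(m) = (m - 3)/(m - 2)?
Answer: -4/17 ≈ -0.23529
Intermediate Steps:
j(m) = (-3 + m)/(-2 + m)
x(N) = 2 (x(N) = 6*1 - 4 = 6 - 4 = 2)
u(y, D) = -½ (u(y, D) = -4*⅛ = -½)
1/(u(j(4), x(5))²*(-79 + 62)) = 1/((-½)²*(-79 + 62)) = 1/((¼)*(-17)) = 1/(-17/4) = -4/17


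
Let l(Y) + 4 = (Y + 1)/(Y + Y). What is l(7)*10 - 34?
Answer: -478/7 ≈ -68.286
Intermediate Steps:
l(Y) = -4 + (1 + Y)/(2*Y) (l(Y) = -4 + (Y + 1)/(Y + Y) = -4 + (1 + Y)/((2*Y)) = -4 + (1 + Y)*(1/(2*Y)) = -4 + (1 + Y)/(2*Y))
l(7)*10 - 34 = ((½)*(1 - 7*7)/7)*10 - 34 = ((½)*(⅐)*(1 - 49))*10 - 34 = ((½)*(⅐)*(-48))*10 - 34 = -24/7*10 - 34 = -240/7 - 34 = -478/7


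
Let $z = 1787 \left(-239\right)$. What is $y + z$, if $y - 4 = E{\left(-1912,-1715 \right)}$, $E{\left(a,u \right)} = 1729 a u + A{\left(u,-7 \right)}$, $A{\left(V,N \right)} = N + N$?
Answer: $5669102217$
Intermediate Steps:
$A{\left(V,N \right)} = 2 N$
$z = -427093$
$E{\left(a,u \right)} = -14 + 1729 a u$ ($E{\left(a,u \right)} = 1729 a u + 2 \left(-7\right) = 1729 a u - 14 = -14 + 1729 a u$)
$y = 5669529310$ ($y = 4 - \left(14 + 3305848 \left(-1715\right)\right) = 4 + \left(-14 + 5669529320\right) = 4 + 5669529306 = 5669529310$)
$y + z = 5669529310 - 427093 = 5669102217$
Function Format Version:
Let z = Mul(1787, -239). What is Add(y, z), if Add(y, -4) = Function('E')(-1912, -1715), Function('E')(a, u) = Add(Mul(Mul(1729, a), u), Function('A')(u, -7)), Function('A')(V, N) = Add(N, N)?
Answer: 5669102217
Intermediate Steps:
Function('A')(V, N) = Mul(2, N)
z = -427093
Function('E')(a, u) = Add(-14, Mul(1729, a, u)) (Function('E')(a, u) = Add(Mul(Mul(1729, a), u), Mul(2, -7)) = Add(Mul(1729, a, u), -14) = Add(-14, Mul(1729, a, u)))
y = 5669529310 (y = Add(4, Add(-14, Mul(1729, -1912, -1715))) = Add(4, Add(-14, 5669529320)) = Add(4, 5669529306) = 5669529310)
Add(y, z) = Add(5669529310, -427093) = 5669102217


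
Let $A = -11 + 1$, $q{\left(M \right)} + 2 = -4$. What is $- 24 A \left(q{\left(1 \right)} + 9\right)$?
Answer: $720$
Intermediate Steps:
$q{\left(M \right)} = -6$ ($q{\left(M \right)} = -2 - 4 = -6$)
$A = -10$
$- 24 A \left(q{\left(1 \right)} + 9\right) = \left(-24\right) \left(-10\right) \left(-6 + 9\right) = 240 \cdot 3 = 720$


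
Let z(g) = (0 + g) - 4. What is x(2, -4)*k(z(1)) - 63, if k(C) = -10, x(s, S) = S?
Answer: -23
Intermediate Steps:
z(g) = -4 + g (z(g) = g - 4 = -4 + g)
x(2, -4)*k(z(1)) - 63 = -4*(-10) - 63 = 40 - 63 = -23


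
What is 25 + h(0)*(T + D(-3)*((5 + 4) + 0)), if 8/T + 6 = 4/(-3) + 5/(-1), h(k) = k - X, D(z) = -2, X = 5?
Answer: 4375/37 ≈ 118.24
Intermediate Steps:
h(k) = -5 + k (h(k) = k - 1*5 = k - 5 = -5 + k)
T = -24/37 (T = 8/(-6 + (4/(-3) + 5/(-1))) = 8/(-6 + (4*(-⅓) + 5*(-1))) = 8/(-6 + (-4/3 - 5)) = 8/(-6 - 19/3) = 8/(-37/3) = 8*(-3/37) = -24/37 ≈ -0.64865)
25 + h(0)*(T + D(-3)*((5 + 4) + 0)) = 25 + (-5 + 0)*(-24/37 - 2*((5 + 4) + 0)) = 25 - 5*(-24/37 - 2*(9 + 0)) = 25 - 5*(-24/37 - 2*9) = 25 - 5*(-24/37 - 18) = 25 - 5*(-690/37) = 25 + 3450/37 = 4375/37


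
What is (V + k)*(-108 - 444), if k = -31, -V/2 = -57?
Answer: -45816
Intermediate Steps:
V = 114 (V = -2*(-57) = 114)
(V + k)*(-108 - 444) = (114 - 31)*(-108 - 444) = 83*(-552) = -45816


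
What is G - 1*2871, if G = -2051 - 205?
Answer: -5127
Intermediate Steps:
G = -2256
G - 1*2871 = -2256 - 1*2871 = -2256 - 2871 = -5127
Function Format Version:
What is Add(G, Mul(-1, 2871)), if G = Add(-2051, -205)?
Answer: -5127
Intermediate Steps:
G = -2256
Add(G, Mul(-1, 2871)) = Add(-2256, Mul(-1, 2871)) = Add(-2256, -2871) = -5127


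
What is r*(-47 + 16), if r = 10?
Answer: -310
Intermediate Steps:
r*(-47 + 16) = 10*(-47 + 16) = 10*(-31) = -310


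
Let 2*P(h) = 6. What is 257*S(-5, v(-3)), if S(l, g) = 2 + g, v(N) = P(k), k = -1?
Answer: 1285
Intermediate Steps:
P(h) = 3 (P(h) = (½)*6 = 3)
v(N) = 3
257*S(-5, v(-3)) = 257*(2 + 3) = 257*5 = 1285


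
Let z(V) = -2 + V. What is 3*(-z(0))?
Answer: 6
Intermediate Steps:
3*(-z(0)) = 3*(-(-2 + 0)) = 3*(-1*(-2)) = 3*2 = 6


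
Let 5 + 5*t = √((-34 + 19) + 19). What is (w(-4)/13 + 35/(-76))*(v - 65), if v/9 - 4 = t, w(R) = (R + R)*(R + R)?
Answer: -189587/1235 ≈ -153.51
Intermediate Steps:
t = -⅗ (t = -1 + √((-34 + 19) + 19)/5 = -1 + √(-15 + 19)/5 = -1 + √4/5 = -1 + (⅕)*2 = -1 + ⅖ = -⅗ ≈ -0.60000)
w(R) = 4*R² (w(R) = (2*R)*(2*R) = 4*R²)
v = 153/5 (v = 36 + 9*(-⅗) = 36 - 27/5 = 153/5 ≈ 30.600)
(w(-4)/13 + 35/(-76))*(v - 65) = ((4*(-4)²)/13 + 35/(-76))*(153/5 - 65) = ((4*16)*(1/13) + 35*(-1/76))*(-172/5) = (64*(1/13) - 35/76)*(-172/5) = (64/13 - 35/76)*(-172/5) = (4409/988)*(-172/5) = -189587/1235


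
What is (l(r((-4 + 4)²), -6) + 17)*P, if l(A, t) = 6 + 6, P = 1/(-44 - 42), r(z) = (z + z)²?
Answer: -29/86 ≈ -0.33721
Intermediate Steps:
r(z) = 4*z² (r(z) = (2*z)² = 4*z²)
P = -1/86 (P = 1/(-86) = -1/86 ≈ -0.011628)
l(A, t) = 12
(l(r((-4 + 4)²), -6) + 17)*P = (12 + 17)*(-1/86) = 29*(-1/86) = -29/86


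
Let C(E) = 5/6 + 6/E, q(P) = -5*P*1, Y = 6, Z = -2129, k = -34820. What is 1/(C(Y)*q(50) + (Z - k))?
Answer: 3/96698 ≈ 3.1024e-5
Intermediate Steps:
q(P) = -5*P
C(E) = ⅚ + 6/E (C(E) = 5*(⅙) + 6/E = ⅚ + 6/E)
1/(C(Y)*q(50) + (Z - k)) = 1/((⅚ + 6/6)*(-5*50) + (-2129 - 1*(-34820))) = 1/((⅚ + 6*(⅙))*(-250) + (-2129 + 34820)) = 1/((⅚ + 1)*(-250) + 32691) = 1/((11/6)*(-250) + 32691) = 1/(-1375/3 + 32691) = 1/(96698/3) = 3/96698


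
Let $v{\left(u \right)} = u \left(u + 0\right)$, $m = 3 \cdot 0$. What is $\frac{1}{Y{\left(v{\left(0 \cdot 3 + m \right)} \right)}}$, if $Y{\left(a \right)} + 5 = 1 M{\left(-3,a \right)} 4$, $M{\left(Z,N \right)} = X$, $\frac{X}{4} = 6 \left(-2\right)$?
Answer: $- \frac{1}{197} \approx -0.0050761$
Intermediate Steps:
$m = 0$
$X = -48$ ($X = 4 \cdot 6 \left(-2\right) = 4 \left(-12\right) = -48$)
$M{\left(Z,N \right)} = -48$
$v{\left(u \right)} = u^{2}$ ($v{\left(u \right)} = u u = u^{2}$)
$Y{\left(a \right)} = -197$ ($Y{\left(a \right)} = -5 + 1 \left(-48\right) 4 = -5 - 192 = -197$)
$\frac{1}{Y{\left(v{\left(0 \cdot 3 + m \right)} \right)}} = \frac{1}{-197} = - \frac{1}{197}$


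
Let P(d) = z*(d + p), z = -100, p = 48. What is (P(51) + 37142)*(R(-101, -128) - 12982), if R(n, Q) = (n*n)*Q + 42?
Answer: -35923153656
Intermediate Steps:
R(n, Q) = 42 + Q*n² (R(n, Q) = n²*Q + 42 = Q*n² + 42 = 42 + Q*n²)
P(d) = -4800 - 100*d (P(d) = -100*(d + 48) = -100*(48 + d) = -4800 - 100*d)
(P(51) + 37142)*(R(-101, -128) - 12982) = ((-4800 - 100*51) + 37142)*((42 - 128*(-101)²) - 12982) = ((-4800 - 5100) + 37142)*((42 - 128*10201) - 12982) = (-9900 + 37142)*((42 - 1305728) - 12982) = 27242*(-1305686 - 12982) = 27242*(-1318668) = -35923153656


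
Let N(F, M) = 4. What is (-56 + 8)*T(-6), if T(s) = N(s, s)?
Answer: -192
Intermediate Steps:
T(s) = 4
(-56 + 8)*T(-6) = (-56 + 8)*4 = -48*4 = -192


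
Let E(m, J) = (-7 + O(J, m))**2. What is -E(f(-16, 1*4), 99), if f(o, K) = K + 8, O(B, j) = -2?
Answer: -81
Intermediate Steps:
f(o, K) = 8 + K
E(m, J) = 81 (E(m, J) = (-7 - 2)**2 = (-9)**2 = 81)
-E(f(-16, 1*4), 99) = -1*81 = -81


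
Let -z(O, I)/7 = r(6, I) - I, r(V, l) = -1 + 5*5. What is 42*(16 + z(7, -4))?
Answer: -7560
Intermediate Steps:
r(V, l) = 24 (r(V, l) = -1 + 25 = 24)
z(O, I) = -168 + 7*I (z(O, I) = -7*(24 - I) = -168 + 7*I)
42*(16 + z(7, -4)) = 42*(16 + (-168 + 7*(-4))) = 42*(16 + (-168 - 28)) = 42*(16 - 196) = 42*(-180) = -7560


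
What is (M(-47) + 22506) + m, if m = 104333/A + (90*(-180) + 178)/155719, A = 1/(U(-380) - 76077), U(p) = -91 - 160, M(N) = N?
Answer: -1240069309955057/155719 ≈ -7.9635e+9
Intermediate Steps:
U(p) = -251
A = -1/76328 (A = 1/(-251 - 76077) = 1/(-76328) = -1/76328 ≈ -1.3101e-5)
m = -1240072807248078/155719 (m = 104333/(-1/76328) + (90*(-180) + 178)/155719 = 104333*(-76328) + (-16200 + 178)*(1/155719) = -7963529224 - 16022*1/155719 = -7963529224 - 16022/155719 = -1240072807248078/155719 ≈ -7.9635e+9)
(M(-47) + 22506) + m = (-47 + 22506) - 1240072807248078/155719 = 22459 - 1240072807248078/155719 = -1240069309955057/155719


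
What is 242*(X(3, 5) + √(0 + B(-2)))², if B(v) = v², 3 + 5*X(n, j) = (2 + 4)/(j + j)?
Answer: 349448/625 ≈ 559.12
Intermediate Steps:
X(n, j) = -⅗ + 3/(5*j) (X(n, j) = -⅗ + ((2 + 4)/(j + j))/5 = -⅗ + (6/((2*j)))/5 = -⅗ + (6*(1/(2*j)))/5 = -⅗ + (3/j)/5 = -⅗ + 3/(5*j))
242*(X(3, 5) + √(0 + B(-2)))² = 242*((⅗)*(1 - 1*5)/5 + √(0 + (-2)²))² = 242*((⅗)*(⅕)*(1 - 5) + √(0 + 4))² = 242*((⅗)*(⅕)*(-4) + √4)² = 242*(-12/25 + 2)² = 242*(38/25)² = 242*(1444/625) = 349448/625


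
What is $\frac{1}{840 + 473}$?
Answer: $\frac{1}{1313} \approx 0.00076161$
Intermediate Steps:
$\frac{1}{840 + 473} = \frac{1}{1313}$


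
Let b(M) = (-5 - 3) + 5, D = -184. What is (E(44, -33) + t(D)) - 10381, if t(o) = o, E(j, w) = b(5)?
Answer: -10568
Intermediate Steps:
b(M) = -3 (b(M) = -8 + 5 = -3)
E(j, w) = -3
(E(44, -33) + t(D)) - 10381 = (-3 - 184) - 10381 = -187 - 10381 = -10568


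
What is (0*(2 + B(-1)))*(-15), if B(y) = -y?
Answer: 0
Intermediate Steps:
(0*(2 + B(-1)))*(-15) = (0*(2 - 1*(-1)))*(-15) = (0*(2 + 1))*(-15) = (0*3)*(-15) = 0*(-15) = 0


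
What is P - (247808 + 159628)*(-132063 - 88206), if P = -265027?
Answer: 89745255257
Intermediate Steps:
P - (247808 + 159628)*(-132063 - 88206) = -265027 - (247808 + 159628)*(-132063 - 88206) = -265027 - 407436*(-220269) = -265027 - 1*(-89745520284) = -265027 + 89745520284 = 89745255257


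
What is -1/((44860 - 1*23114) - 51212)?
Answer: 1/29466 ≈ 3.3937e-5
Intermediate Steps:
-1/((44860 - 1*23114) - 51212) = -1/((44860 - 23114) - 51212) = -1/(21746 - 51212) = -1/(-29466) = -1*(-1/29466) = 1/29466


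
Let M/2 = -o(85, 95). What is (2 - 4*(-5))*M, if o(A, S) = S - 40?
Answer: -2420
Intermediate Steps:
o(A, S) = -40 + S
M = -110 (M = 2*(-(-40 + 95)) = 2*(-1*55) = 2*(-55) = -110)
(2 - 4*(-5))*M = (2 - 4*(-5))*(-110) = (2 + 20)*(-110) = 22*(-110) = -2420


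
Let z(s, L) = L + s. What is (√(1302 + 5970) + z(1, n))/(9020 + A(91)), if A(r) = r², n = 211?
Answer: 212/17301 + 2*√202/5767 ≈ 0.017183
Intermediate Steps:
(√(1302 + 5970) + z(1, n))/(9020 + A(91)) = (√(1302 + 5970) + (211 + 1))/(9020 + 91²) = (√7272 + 212)/(9020 + 8281) = (6*√202 + 212)/17301 = (212 + 6*√202)*(1/17301) = 212/17301 + 2*√202/5767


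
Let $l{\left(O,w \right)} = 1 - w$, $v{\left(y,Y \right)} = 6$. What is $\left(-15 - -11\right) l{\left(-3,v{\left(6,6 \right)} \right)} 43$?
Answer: $860$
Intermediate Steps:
$\left(-15 - -11\right) l{\left(-3,v{\left(6,6 \right)} \right)} 43 = \left(-15 - -11\right) \left(1 - 6\right) 43 = \left(-15 + 11\right) \left(1 - 6\right) 43 = \left(-4\right) \left(-5\right) 43 = 20 \cdot 43 = 860$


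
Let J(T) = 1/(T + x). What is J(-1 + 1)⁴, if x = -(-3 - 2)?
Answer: 1/625 ≈ 0.0016000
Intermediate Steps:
x = 5 (x = -1*(-5) = 5)
J(T) = 1/(5 + T) (J(T) = 1/(T + 5) = 1/(5 + T))
J(-1 + 1)⁴ = (1/(5 + (-1 + 1)))⁴ = (1/(5 + 0))⁴ = (1/5)⁴ = (⅕)⁴ = 1/625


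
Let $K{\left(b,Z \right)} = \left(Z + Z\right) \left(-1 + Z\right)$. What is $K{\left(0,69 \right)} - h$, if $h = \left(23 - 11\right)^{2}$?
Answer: $9240$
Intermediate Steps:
$K{\left(b,Z \right)} = 2 Z \left(-1 + Z\right)$
$h = 144$ ($h = 12^{2} = 144$)
$K{\left(0,69 \right)} - h = 2 \cdot 69 \left(-1 + 69\right) - 144 = 2 \cdot 69 \cdot 68 - 144 = 9384 - 144 = 9240$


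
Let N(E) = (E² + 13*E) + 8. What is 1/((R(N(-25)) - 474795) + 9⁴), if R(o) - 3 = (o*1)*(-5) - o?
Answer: -1/470079 ≈ -2.1273e-6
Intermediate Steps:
N(E) = 8 + E² + 13*E
R(o) = 3 - 6*o (R(o) = 3 + ((o*1)*(-5) - o) = 3 + (o*(-5) - o) = 3 + (-5*o - o) = 3 - 6*o)
1/((R(N(-25)) - 474795) + 9⁴) = 1/(((3 - 6*(8 + (-25)² + 13*(-25))) - 474795) + 9⁴) = 1/(((3 - 6*(8 + 625 - 325)) - 474795) + 6561) = 1/(((3 - 6*308) - 474795) + 6561) = 1/(((3 - 1848) - 474795) + 6561) = 1/((-1845 - 474795) + 6561) = 1/(-476640 + 6561) = 1/(-470079) = -1/470079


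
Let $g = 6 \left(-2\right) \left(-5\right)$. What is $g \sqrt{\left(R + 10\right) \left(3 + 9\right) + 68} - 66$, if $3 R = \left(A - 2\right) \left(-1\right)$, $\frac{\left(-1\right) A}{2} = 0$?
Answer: $774$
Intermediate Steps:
$A = 0$ ($A = \left(-2\right) 0 = 0$)
$R = \frac{2}{3}$ ($R = \frac{\left(0 - 2\right) \left(-1\right)}{3} = \frac{\left(-2\right) \left(-1\right)}{3} = \frac{1}{3} \cdot 2 = \frac{2}{3} \approx 0.66667$)
$g = 60$ ($g = \left(-12\right) \left(-5\right) = 60$)
$g \sqrt{\left(R + 10\right) \left(3 + 9\right) + 68} - 66 = 60 \sqrt{\left(\frac{2}{3} + 10\right) \left(3 + 9\right) + 68} - 66 = 60 \sqrt{\frac{32}{3} \cdot 12 + 68} - 66 = 60 \sqrt{128 + 68} - 66 = 60 \sqrt{196} - 66 = 60 \cdot 14 - 66 = 840 - 66 = 774$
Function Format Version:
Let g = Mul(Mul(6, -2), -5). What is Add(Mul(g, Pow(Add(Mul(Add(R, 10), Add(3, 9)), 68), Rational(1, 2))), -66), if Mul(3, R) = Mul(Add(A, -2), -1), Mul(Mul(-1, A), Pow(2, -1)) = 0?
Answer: 774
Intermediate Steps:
A = 0 (A = Mul(-2, 0) = 0)
R = Rational(2, 3) (R = Mul(Rational(1, 3), Mul(Add(0, -2), -1)) = Mul(Rational(1, 3), Mul(-2, -1)) = Mul(Rational(1, 3), 2) = Rational(2, 3) ≈ 0.66667)
g = 60 (g = Mul(-12, -5) = 60)
Add(Mul(g, Pow(Add(Mul(Add(R, 10), Add(3, 9)), 68), Rational(1, 2))), -66) = Add(Mul(60, Pow(Add(Mul(Add(Rational(2, 3), 10), Add(3, 9)), 68), Rational(1, 2))), -66) = Add(Mul(60, Pow(Add(Mul(Rational(32, 3), 12), 68), Rational(1, 2))), -66) = Add(Mul(60, Pow(Add(128, 68), Rational(1, 2))), -66) = Add(Mul(60, Pow(196, Rational(1, 2))), -66) = Add(Mul(60, 14), -66) = Add(840, -66) = 774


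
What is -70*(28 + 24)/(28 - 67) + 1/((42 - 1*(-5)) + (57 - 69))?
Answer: 9803/105 ≈ 93.362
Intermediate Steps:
-70*(28 + 24)/(28 - 67) + 1/((42 - 1*(-5)) + (57 - 69)) = -3640/(-39) + 1/((42 + 5) - 12) = -3640*(-1)/39 + 1/(47 - 12) = -70*(-4/3) + 1/35 = 280/3 + 1/35 = 9803/105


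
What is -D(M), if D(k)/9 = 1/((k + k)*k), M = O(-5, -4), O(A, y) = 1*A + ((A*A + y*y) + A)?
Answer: -9/1922 ≈ -0.0046826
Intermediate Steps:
O(A, y) = A² + y² + 2*A (O(A, y) = A + ((A² + y²) + A) = A + (A + A² + y²) = A² + y² + 2*A)
M = 31 (M = (-5)² + (-4)² + 2*(-5) = 25 + 16 - 10 = 31)
D(k) = 9/(2*k²) (D(k) = 9*(1/((k + k)*k)) = 9*(1/(((2*k))*k)) = 9*((1/(2*k))/k) = 9*(1/(2*k²)) = 9/(2*k²))
-D(M) = -9/(2*31²) = -9/(2*961) = -1*9/1922 = -9/1922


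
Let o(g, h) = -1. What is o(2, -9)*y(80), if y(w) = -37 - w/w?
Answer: 38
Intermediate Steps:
y(w) = -38 (y(w) = -37 - 1*1 = -37 - 1 = -38)
o(2, -9)*y(80) = -1*(-38) = 38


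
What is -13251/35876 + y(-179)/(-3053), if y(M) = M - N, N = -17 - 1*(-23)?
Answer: -33818243/109529428 ≈ -0.30876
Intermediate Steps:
N = 6 (N = -17 + 23 = 6)
y(M) = -6 + M (y(M) = M - 1*6 = M - 6 = -6 + M)
-13251/35876 + y(-179)/(-3053) = -13251/35876 + (-6 - 179)/(-3053) = -13251*1/35876 - 185*(-1/3053) = -13251/35876 + 185/3053 = -33818243/109529428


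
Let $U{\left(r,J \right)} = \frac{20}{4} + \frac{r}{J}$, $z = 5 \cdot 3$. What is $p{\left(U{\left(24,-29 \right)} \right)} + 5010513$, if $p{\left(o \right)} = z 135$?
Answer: $5012538$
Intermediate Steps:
$z = 15$
$U{\left(r,J \right)} = 5 + \frac{r}{J}$ ($U{\left(r,J \right)} = 20 \cdot \frac{1}{4} + \frac{r}{J} = 5 + \frac{r}{J}$)
$p{\left(o \right)} = 2025$ ($p{\left(o \right)} = 15 \cdot 135 = 2025$)
$p{\left(U{\left(24,-29 \right)} \right)} + 5010513 = 2025 + 5010513 = 5012538$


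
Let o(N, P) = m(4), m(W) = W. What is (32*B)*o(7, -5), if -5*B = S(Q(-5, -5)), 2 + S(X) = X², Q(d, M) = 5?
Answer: -2944/5 ≈ -588.80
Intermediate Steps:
S(X) = -2 + X²
o(N, P) = 4
B = -23/5 (B = -(-2 + 5²)/5 = -(-2 + 25)/5 = -⅕*23 = -23/5 ≈ -4.6000)
(32*B)*o(7, -5) = (32*(-23/5))*4 = -736/5*4 = -2944/5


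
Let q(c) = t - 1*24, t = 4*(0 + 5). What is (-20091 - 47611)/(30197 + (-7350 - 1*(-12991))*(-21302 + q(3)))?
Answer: 67702/120156949 ≈ 0.00056345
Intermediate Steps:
t = 20 (t = 4*5 = 20)
q(c) = -4 (q(c) = 20 - 1*24 = 20 - 24 = -4)
(-20091 - 47611)/(30197 + (-7350 - 1*(-12991))*(-21302 + q(3))) = (-20091 - 47611)/(30197 + (-7350 - 1*(-12991))*(-21302 - 4)) = -67702/(30197 + (-7350 + 12991)*(-21306)) = -67702/(30197 + 5641*(-21306)) = -67702/(30197 - 120187146) = -67702/(-120156949) = -67702*(-1/120156949) = 67702/120156949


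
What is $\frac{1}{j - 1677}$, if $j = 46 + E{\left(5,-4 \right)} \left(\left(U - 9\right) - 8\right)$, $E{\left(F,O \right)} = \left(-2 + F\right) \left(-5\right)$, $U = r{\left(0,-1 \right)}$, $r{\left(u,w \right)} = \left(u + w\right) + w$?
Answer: $- \frac{1}{1346} \approx -0.00074294$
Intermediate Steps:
$r{\left(u,w \right)} = u + 2 w$
$U = -2$ ($U = 0 + 2 \left(-1\right) = 0 - 2 = -2$)
$E{\left(F,O \right)} = 10 - 5 F$
$j = 331$ ($j = 46 + \left(10 - 25\right) \left(\left(-2 - 9\right) - 8\right) = 46 + \left(10 - 25\right) \left(-11 - 8\right) = 46 - -285 = 46 + 285 = 331$)
$\frac{1}{j - 1677} = \frac{1}{331 - 1677} = \frac{1}{-1346} = - \frac{1}{1346}$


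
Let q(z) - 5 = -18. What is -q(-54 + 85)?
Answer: 13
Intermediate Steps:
q(z) = -13 (q(z) = 5 - 18 = -13)
-q(-54 + 85) = -1*(-13) = 13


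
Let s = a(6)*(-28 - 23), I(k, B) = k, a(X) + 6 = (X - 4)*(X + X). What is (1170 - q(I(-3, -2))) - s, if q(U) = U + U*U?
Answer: 2082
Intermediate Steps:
a(X) = -6 + 2*X*(-4 + X) (a(X) = -6 + (X - 4)*(X + X) = -6 + (-4 + X)*(2*X) = -6 + 2*X*(-4 + X))
q(U) = U + U²
s = -918 (s = (-6 - 8*6 + 2*6²)*(-28 - 23) = (-6 - 48 + 2*36)*(-51) = (-6 - 48 + 72)*(-51) = 18*(-51) = -918)
(1170 - q(I(-3, -2))) - s = (1170 - (-3)*(1 - 3)) - 1*(-918) = (1170 - (-3)*(-2)) + 918 = (1170 - 1*6) + 918 = (1170 - 6) + 918 = 1164 + 918 = 2082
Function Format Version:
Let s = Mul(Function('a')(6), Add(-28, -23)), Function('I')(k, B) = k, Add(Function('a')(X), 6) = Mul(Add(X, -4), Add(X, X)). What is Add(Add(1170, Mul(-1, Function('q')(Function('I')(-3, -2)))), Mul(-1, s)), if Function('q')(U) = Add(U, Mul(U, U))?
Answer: 2082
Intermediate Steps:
Function('a')(X) = Add(-6, Mul(2, X, Add(-4, X))) (Function('a')(X) = Add(-6, Mul(Add(X, -4), Add(X, X))) = Add(-6, Mul(Add(-4, X), Mul(2, X))) = Add(-6, Mul(2, X, Add(-4, X))))
Function('q')(U) = Add(U, Pow(U, 2))
s = -918 (s = Mul(Add(-6, Mul(-8, 6), Mul(2, Pow(6, 2))), Add(-28, -23)) = Mul(Add(-6, -48, Mul(2, 36)), -51) = Mul(Add(-6, -48, 72), -51) = Mul(18, -51) = -918)
Add(Add(1170, Mul(-1, Function('q')(Function('I')(-3, -2)))), Mul(-1, s)) = Add(Add(1170, Mul(-1, Mul(-3, Add(1, -3)))), Mul(-1, -918)) = Add(Add(1170, Mul(-1, Mul(-3, -2))), 918) = Add(Add(1170, Mul(-1, 6)), 918) = Add(Add(1170, -6), 918) = Add(1164, 918) = 2082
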